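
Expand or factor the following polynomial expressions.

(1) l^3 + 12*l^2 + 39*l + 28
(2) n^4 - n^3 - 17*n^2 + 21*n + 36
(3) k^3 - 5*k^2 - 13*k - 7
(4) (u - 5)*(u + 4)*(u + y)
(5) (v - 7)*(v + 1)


(1) = (l + 1)*(l + 4)*(l + 7)
(2) = (n - 3)^2*(n + 1)*(n + 4)
(3) = (k - 7)*(k + 1)^2
(4) = u^3 + u^2*y - u^2 - u*y - 20*u - 20*y
(5) = v^2 - 6*v - 7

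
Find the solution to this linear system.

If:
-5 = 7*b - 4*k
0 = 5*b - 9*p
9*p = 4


Then:
b = 4/5
k = 53/20
p = 4/9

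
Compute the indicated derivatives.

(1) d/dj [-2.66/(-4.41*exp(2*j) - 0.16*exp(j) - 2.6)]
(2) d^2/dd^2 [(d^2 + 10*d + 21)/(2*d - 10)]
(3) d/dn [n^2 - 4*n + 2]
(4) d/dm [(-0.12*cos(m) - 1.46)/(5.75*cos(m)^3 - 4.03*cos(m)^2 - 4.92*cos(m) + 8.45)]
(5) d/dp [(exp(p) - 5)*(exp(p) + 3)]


(1) = (-23.4612*exp(j) - 0.4256)*exp(j)/(4.41*exp(2*j) + 0.16*exp(j) + 2.6)^2
(2) = 96/(d^3 - 15*d^2 + 75*d - 125)
(3) = 2*n - 4
(4) = (-1.38*cos(m)^3 - 24.7014*cos(m)^2 + 11.7676*cos(m) + 8.1972)*sin(m)/(33.0625*cos(m)^6 - 46.345*cos(m)^5 - 40.3391*cos(m)^4 + 136.8302*cos(m)^3 - 43.9006*cos(m)^2 - 83.148*cos(m) + 71.4025)
(5) = 2*(exp(p) - 1)*exp(p)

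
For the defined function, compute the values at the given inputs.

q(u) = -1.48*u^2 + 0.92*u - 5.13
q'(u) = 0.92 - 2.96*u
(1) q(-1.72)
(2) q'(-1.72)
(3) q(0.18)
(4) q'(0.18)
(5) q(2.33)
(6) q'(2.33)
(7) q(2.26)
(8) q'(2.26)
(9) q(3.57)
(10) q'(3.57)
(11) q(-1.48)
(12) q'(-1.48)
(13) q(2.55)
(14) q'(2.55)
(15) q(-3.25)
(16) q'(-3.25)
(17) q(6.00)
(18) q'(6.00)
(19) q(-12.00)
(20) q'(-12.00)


(1) = -11.09
(2) = 6.01
(3) = -5.01
(4) = 0.39
(5) = -11.02
(6) = -5.98
(7) = -10.61
(8) = -5.77
(9) = -20.71
(10) = -9.65
(11) = -9.73
(12) = 5.30
(13) = -12.41
(14) = -6.63
(15) = -23.75
(16) = 10.54
(17) = -52.89
(18) = -16.84
(19) = -229.29
(20) = 36.44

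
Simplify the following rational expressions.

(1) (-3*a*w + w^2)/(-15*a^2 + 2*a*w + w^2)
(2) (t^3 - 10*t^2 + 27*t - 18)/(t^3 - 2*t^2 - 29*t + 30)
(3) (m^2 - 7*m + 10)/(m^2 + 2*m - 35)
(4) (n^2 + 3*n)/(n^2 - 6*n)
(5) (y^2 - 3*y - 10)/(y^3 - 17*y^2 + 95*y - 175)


(1) = w/(5*a + w)
(2) = (t - 3)/(t + 5)
(3) = (m - 2)/(m + 7)
(4) = (n + 3)/(n - 6)
(5) = (y + 2)/(y^2 - 12*y + 35)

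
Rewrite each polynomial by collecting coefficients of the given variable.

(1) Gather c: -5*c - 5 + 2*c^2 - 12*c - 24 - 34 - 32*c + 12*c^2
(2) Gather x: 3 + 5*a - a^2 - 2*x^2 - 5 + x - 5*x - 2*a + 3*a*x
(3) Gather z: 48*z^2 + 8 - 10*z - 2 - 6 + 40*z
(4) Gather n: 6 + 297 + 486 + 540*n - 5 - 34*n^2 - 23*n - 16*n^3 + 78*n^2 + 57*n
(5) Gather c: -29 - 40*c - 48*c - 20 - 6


(1) = 14*c^2 - 49*c - 63
(2) = -a^2 + 3*a - 2*x^2 + x*(3*a - 4) - 2
(3) = 48*z^2 + 30*z
(4) = -16*n^3 + 44*n^2 + 574*n + 784
(5) = -88*c - 55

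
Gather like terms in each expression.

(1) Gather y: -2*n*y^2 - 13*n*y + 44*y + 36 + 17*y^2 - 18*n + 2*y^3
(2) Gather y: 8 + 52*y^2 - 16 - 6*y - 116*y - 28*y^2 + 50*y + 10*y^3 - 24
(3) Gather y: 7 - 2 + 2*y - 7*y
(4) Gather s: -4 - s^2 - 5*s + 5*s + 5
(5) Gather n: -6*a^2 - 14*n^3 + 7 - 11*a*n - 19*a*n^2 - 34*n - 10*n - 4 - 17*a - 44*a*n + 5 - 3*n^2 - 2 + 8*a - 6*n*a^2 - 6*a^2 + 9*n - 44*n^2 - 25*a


(1) = -18*n + 2*y^3 + y^2*(17 - 2*n) + y*(44 - 13*n) + 36
(2) = 10*y^3 + 24*y^2 - 72*y - 32
(3) = 5 - 5*y
(4) = 1 - s^2
(5) = -12*a^2 - 34*a - 14*n^3 + n^2*(-19*a - 47) + n*(-6*a^2 - 55*a - 35) + 6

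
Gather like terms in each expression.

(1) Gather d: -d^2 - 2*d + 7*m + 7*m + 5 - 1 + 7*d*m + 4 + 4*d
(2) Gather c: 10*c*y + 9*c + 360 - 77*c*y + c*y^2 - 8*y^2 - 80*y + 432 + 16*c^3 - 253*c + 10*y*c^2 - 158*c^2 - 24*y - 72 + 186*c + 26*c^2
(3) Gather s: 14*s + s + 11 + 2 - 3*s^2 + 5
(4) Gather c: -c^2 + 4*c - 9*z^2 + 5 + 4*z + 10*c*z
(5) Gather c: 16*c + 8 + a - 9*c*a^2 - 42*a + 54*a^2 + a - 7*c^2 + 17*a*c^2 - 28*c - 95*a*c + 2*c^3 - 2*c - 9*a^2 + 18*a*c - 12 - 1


(1) = -d^2 + d*(7*m + 2) + 14*m + 8
(2) = 16*c^3 + c^2*(10*y - 132) + c*(y^2 - 67*y - 58) - 8*y^2 - 104*y + 720
(3) = -3*s^2 + 15*s + 18
(4) = -c^2 + c*(10*z + 4) - 9*z^2 + 4*z + 5
(5) = 45*a^2 - 40*a + 2*c^3 + c^2*(17*a - 7) + c*(-9*a^2 - 77*a - 14) - 5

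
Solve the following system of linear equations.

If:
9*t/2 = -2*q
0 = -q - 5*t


Then:
q = 0
t = 0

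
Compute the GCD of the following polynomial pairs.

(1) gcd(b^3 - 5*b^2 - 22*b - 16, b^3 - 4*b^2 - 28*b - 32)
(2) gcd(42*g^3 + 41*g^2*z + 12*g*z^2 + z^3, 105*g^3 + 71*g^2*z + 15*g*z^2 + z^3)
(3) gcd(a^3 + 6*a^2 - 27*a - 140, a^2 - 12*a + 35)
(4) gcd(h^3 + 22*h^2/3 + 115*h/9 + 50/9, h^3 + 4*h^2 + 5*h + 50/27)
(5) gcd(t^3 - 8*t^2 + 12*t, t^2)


(1) = b^2 - 6*b - 16
(2) = 21*g^2 + 10*g*z + z^2
(3) = gcd((a - 5)*(a + 4)*(a + 7), (a - 7)*(a - 5)) = a - 5
(4) = h^2 + 7*h/3 + 10/9
(5) = gcd(t*(t - 6)*(t - 2), t^2) = t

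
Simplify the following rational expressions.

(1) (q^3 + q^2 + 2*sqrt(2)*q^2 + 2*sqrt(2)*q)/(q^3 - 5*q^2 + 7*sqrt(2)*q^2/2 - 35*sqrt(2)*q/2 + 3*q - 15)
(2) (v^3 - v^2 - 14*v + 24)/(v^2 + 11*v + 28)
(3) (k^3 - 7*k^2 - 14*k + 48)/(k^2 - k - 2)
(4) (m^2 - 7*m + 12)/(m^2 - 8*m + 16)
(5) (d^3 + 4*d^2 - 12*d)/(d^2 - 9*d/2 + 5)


(1) = (2*q^3 + q^2*(2 + 4*sqrt(2)) + 4*sqrt(2)*q)/(2*q^3 + q^2*(-10 + 7*sqrt(2)) + q*(6 - 35*sqrt(2)) - 30)
(2) = (v^2 - 5*v + 6)/(v + 7)
(3) = (k^2 - 5*k - 24)/(k + 1)
(4) = (m - 3)/(m - 4)
(5) = (2*d^2 + 12*d)/(2*d - 5)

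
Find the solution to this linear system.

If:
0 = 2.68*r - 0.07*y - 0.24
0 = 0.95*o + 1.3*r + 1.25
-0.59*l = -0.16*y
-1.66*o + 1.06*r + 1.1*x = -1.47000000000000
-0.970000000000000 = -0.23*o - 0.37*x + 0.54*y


Then:
l = -1.24
o = -1.28
r = -0.03
x = -3.23
y = -4.55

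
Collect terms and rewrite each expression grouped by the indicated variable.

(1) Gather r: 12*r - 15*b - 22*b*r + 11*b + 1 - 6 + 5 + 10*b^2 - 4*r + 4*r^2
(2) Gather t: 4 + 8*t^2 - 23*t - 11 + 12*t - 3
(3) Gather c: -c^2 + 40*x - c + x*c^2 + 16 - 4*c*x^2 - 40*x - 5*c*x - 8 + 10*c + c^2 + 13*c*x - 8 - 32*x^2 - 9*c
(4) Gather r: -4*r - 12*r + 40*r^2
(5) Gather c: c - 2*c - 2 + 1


(1) = 10*b^2 - 4*b + 4*r^2 + r*(8 - 22*b)
(2) = 8*t^2 - 11*t - 10
(3) = c^2*x + c*(-4*x^2 + 8*x) - 32*x^2
(4) = 40*r^2 - 16*r
(5) = -c - 1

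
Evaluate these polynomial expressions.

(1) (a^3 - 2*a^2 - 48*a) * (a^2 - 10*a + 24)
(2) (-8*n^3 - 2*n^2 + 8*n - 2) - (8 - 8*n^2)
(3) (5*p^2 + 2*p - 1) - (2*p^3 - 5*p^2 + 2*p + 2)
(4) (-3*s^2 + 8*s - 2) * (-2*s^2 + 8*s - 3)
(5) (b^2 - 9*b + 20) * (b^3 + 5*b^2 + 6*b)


(1) = a^5 - 12*a^4 - 4*a^3 + 432*a^2 - 1152*a
(2) = -8*n^3 + 6*n^2 + 8*n - 10
(3) = -2*p^3 + 10*p^2 - 3
(4) = 6*s^4 - 40*s^3 + 77*s^2 - 40*s + 6
(5) = b^5 - 4*b^4 - 19*b^3 + 46*b^2 + 120*b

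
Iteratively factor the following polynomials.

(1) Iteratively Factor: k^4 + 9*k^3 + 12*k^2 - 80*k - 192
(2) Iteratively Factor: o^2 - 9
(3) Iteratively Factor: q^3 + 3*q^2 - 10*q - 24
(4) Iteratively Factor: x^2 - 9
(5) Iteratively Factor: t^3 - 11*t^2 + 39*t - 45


(1) = (k + 4)*(k^3 + 5*k^2 - 8*k - 48) = (k + 4)^2*(k^2 + k - 12) = (k + 4)^3*(k - 3)
(2) = (o - 3)*(o + 3)
(3) = (q - 3)*(q^2 + 6*q + 8) = (q - 3)*(q + 2)*(q + 4)
(4) = (x - 3)*(x + 3)
(5) = (t - 3)*(t^2 - 8*t + 15) = (t - 5)*(t - 3)*(t - 3)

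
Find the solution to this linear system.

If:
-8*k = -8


Then:
k = 1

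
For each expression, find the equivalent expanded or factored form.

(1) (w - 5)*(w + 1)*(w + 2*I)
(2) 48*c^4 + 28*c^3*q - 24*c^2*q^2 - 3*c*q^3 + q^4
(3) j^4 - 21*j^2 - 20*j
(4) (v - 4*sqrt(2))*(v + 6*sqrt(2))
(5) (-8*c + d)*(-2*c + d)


(1) = w^3 - 4*w^2 + 2*I*w^2 - 5*w - 8*I*w - 10*I
(2) = (-6*c + q)*(-2*c + q)*(c + q)*(4*c + q)
(3) = j*(j - 5)*(j + 1)*(j + 4)
(4) = v^2 + 2*sqrt(2)*v - 48
(5) = 16*c^2 - 10*c*d + d^2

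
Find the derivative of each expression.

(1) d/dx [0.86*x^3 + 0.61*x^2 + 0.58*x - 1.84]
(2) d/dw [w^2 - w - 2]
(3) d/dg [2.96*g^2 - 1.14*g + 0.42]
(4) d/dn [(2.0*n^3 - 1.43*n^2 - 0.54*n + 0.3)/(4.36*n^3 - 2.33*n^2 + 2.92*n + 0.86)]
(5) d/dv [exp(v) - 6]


(1) = 2.58*x^2 + 1.22*x + 0.58
(2) = 2*w - 1
(3) = 5.92*g - 1.14
(4) = (1.5748*n^4 + 16.3888*n^3 - 4.1978*n^2 - 1.0616*n - 1.3404)/(19.0096*n^6 - 20.3176*n^5 + 30.8913*n^4 - 6.108*n^3 + 4.5188*n^2 + 5.0224*n + 0.7396)
(5) = exp(v)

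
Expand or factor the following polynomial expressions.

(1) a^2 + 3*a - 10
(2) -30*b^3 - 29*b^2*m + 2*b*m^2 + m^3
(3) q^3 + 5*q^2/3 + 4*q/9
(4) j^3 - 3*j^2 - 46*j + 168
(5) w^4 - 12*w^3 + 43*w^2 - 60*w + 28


(1) = (a - 2)*(a + 5)
(2) = (-5*b + m)*(b + m)*(6*b + m)
(3) = q*(q + 1/3)*(q + 4/3)
(4) = (j - 6)*(j - 4)*(j + 7)
(5) = (w - 7)*(w - 2)^2*(w - 1)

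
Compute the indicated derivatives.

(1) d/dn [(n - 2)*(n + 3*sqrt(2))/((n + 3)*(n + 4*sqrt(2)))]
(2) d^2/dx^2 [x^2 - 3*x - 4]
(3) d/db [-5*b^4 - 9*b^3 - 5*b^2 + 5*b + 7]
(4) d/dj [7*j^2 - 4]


(1) = (-(n - 2)*(n + 3)*(n + 3*sqrt(2)) - (n - 2)*(n + 3*sqrt(2))*(n + 4*sqrt(2)) + (n + 3)*(n + 4*sqrt(2))*(2*n - 2 + 3*sqrt(2)))/((n + 3)^2*(n + 4*sqrt(2))^2)
(2) = 2
(3) = -20*b^3 - 27*b^2 - 10*b + 5
(4) = 14*j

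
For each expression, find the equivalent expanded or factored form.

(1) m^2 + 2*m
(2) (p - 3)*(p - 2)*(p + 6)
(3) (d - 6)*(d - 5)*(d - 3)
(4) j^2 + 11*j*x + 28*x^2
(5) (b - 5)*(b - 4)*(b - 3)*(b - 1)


(1) = m*(m + 2)
(2) = p^3 + p^2 - 24*p + 36
(3) = d^3 - 14*d^2 + 63*d - 90
(4) = (j + 4*x)*(j + 7*x)
(5) = b^4 - 13*b^3 + 59*b^2 - 107*b + 60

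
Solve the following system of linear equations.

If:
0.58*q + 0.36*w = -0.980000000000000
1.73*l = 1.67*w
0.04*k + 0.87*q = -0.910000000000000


Then:
k = 13.5*w + 14.0
l = 0.965317919075145*w
q = -0.620689655172414*w - 1.68965517241379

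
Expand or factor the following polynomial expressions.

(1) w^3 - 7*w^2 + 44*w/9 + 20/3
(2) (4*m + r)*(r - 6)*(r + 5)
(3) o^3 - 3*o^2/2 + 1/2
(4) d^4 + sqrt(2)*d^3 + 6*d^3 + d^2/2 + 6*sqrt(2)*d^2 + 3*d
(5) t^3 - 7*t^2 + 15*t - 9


(1) = (w - 6)*(w - 5/3)*(w + 2/3)
(2) = 4*m*r^2 - 4*m*r - 120*m + r^3 - r^2 - 30*r
(3) = (o - 1)^2*(o + 1/2)
(4) = d*(d + 6)*(sqrt(2)*d/2 + 1/2)*(sqrt(2)*d + 1)
(5) = (t - 3)^2*(t - 1)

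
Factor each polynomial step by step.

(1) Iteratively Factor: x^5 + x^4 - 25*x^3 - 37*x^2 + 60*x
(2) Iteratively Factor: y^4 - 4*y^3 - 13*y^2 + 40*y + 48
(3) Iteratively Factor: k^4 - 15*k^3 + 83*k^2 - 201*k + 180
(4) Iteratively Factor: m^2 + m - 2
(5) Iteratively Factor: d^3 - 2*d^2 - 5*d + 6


(1) = (x - 1)*(x^4 + 2*x^3 - 23*x^2 - 60*x) = (x - 1)*(x + 4)*(x^3 - 2*x^2 - 15*x) = (x - 5)*(x - 1)*(x + 4)*(x^2 + 3*x) = x*(x - 5)*(x - 1)*(x + 4)*(x + 3)
(2) = (y + 1)*(y^3 - 5*y^2 - 8*y + 48) = (y - 4)*(y + 1)*(y^2 - y - 12) = (y - 4)*(y + 1)*(y + 3)*(y - 4)
(3) = (k - 5)*(k^3 - 10*k^2 + 33*k - 36) = (k - 5)*(k - 4)*(k^2 - 6*k + 9) = (k - 5)*(k - 4)*(k - 3)*(k - 3)
(4) = (m - 1)*(m + 2)
(5) = (d + 2)*(d^2 - 4*d + 3) = (d - 3)*(d + 2)*(d - 1)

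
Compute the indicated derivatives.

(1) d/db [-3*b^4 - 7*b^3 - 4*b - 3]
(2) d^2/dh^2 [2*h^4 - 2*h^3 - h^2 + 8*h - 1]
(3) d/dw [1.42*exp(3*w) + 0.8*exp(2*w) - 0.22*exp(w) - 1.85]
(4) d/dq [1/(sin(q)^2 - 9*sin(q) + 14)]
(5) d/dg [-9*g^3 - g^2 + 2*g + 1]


(1) = -12*b^3 - 21*b^2 - 4
(2) = 24*h^2 - 12*h - 2
(3) = (4.26*exp(2*w) + 1.6*exp(w) - 0.22)*exp(w)
(4) = (9 - 2*sin(q))*cos(q)/(sin(q)^2 - 9*sin(q) + 14)^2
(5) = -27*g^2 - 2*g + 2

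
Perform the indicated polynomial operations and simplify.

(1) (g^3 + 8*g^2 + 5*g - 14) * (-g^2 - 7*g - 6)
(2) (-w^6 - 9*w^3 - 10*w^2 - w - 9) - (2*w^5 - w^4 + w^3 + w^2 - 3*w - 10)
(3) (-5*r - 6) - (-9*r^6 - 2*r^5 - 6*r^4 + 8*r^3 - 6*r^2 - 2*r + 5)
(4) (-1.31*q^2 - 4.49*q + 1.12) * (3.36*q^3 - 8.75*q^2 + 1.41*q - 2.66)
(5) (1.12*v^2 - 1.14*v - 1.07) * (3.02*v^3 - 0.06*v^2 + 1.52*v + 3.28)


(1) = -g^5 - 15*g^4 - 67*g^3 - 69*g^2 + 68*g + 84
(2) = -w^6 - 2*w^5 + w^4 - 10*w^3 - 11*w^2 + 2*w + 1
(3) = 9*r^6 + 2*r^5 + 6*r^4 - 8*r^3 + 6*r^2 - 3*r - 11
(4) = -4.4016*q^5 - 3.6239*q^4 + 41.2036*q^3 - 12.6463*q^2 + 13.5226*q - 2.9792
(5) = 3.3824*v^5 - 3.51*v^4 - 1.4606*v^3 + 2.005*v^2 - 5.3656*v - 3.5096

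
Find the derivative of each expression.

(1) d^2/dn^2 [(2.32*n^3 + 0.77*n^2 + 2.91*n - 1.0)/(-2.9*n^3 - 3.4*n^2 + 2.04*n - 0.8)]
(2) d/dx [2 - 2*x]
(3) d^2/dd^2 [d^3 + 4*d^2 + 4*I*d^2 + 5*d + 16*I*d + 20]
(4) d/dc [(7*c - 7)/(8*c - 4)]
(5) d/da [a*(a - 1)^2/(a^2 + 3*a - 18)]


(1) = (32.799*n^6 - 229.18932*n^5 - 33.97872*n^4 + 63.688816*n^3 + 150.16224*n^2 - 16.9536*n - 7.60064)/(24.389*n^9 + 85.782*n^8 + 49.1028*n^7 - 61.1984*n^6 + 12.78672*n^5 + 41.79552*n^4 - 36.214464*n^3 + 16.51584*n^2 - 3.9168*n + 0.512)
(2) = -2
(3) = 6*d + 8 + 8*I
(4) = 7/(4*(2*c - 1)^2)
(5) = (a - 1)*(-a*(a - 1)*(2*a + 3) + (3*a - 1)*(a^2 + 3*a - 18))/(a^2 + 3*a - 18)^2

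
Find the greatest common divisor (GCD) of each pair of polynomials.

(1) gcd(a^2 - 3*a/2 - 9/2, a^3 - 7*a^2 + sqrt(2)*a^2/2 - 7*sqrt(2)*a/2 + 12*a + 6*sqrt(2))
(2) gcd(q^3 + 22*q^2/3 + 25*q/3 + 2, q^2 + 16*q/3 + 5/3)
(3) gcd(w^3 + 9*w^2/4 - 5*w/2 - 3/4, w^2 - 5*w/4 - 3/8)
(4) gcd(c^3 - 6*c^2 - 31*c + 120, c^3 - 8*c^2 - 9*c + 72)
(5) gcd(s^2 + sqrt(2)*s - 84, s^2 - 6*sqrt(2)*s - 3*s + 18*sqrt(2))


(1) = gcd((a - 3)*(a + 3/2), (a - 4)*(a - 3)*(a + sqrt(2)/2)) = a - 3
(2) = gcd((q + 1/3)*(q + 1)*(q + 6), (q + 1/3)*(q + 5)) = q + 1/3
(3) = gcd((w - 1)*(w + 1/4)*(w + 3), (w - 3/2)*(w + 1/4)) = w + 1/4
(4) = c^2 - 11*c + 24
(5) = s - 6*sqrt(2)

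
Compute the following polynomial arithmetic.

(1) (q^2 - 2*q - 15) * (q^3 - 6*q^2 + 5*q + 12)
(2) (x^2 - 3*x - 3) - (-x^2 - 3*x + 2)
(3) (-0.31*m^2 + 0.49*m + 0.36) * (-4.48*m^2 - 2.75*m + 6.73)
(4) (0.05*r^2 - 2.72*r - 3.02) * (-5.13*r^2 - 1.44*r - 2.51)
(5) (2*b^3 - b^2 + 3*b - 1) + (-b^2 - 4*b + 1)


(1) = q^5 - 8*q^4 + 2*q^3 + 92*q^2 - 99*q - 180
(2) = 2*x^2 - 5
(3) = 1.3888*m^4 - 1.3427*m^3 - 5.0466*m^2 + 2.3077*m + 2.4228
(4) = -0.2565*r^4 + 13.8816*r^3 + 19.2839*r^2 + 11.176*r + 7.5802
(5) = 2*b^3 - 2*b^2 - b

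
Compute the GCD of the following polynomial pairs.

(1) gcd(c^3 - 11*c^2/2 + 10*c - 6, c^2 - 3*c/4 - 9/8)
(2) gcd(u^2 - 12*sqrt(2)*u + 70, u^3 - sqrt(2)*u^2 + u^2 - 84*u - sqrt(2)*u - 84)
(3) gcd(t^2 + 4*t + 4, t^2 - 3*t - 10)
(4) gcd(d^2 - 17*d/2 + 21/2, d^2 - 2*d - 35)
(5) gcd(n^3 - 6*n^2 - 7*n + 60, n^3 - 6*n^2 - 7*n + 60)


(1) = gcd((c - 2)^2*(c - 3/2), (c - 3/2)*(c + 3/4)) = c - 3/2
(2) = gcd((u - 7*sqrt(2))*(u - 5*sqrt(2)), (u + 1)*(u - 7*sqrt(2))*(u + 6*sqrt(2))) = u - 7*sqrt(2)
(3) = gcd((t + 2)^2, (t - 5)*(t + 2)) = t + 2
(4) = d - 7
(5) = n^3 - 6*n^2 - 7*n + 60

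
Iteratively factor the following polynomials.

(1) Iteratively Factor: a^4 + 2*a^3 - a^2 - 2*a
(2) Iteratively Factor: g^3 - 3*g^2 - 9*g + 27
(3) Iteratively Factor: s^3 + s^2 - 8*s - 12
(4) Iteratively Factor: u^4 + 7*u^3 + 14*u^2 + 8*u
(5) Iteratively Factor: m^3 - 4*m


(1) = (a)*(a^3 + 2*a^2 - a - 2) = a*(a - 1)*(a^2 + 3*a + 2) = a*(a - 1)*(a + 2)*(a + 1)
(2) = (g - 3)*(g^2 - 9) = (g - 3)*(g + 3)*(g - 3)
(3) = (s + 2)*(s^2 - s - 6) = (s + 2)^2*(s - 3)
(4) = (u)*(u^3 + 7*u^2 + 14*u + 8) = u*(u + 1)*(u^2 + 6*u + 8) = u*(u + 1)*(u + 2)*(u + 4)
(5) = (m)*(m^2 - 4) = m*(m - 2)*(m + 2)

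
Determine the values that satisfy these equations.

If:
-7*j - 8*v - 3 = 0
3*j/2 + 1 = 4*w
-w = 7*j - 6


Then:
j = 46/59
v = -499/472
w = 32/59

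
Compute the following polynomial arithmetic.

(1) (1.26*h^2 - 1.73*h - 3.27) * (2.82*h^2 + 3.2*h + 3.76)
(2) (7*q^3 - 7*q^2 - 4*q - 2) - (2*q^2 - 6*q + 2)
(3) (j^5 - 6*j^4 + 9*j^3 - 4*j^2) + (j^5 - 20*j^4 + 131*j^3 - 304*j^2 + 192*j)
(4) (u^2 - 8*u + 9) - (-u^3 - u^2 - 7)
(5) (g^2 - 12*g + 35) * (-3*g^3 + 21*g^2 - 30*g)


(1) = 3.5532*h^4 - 0.8466*h^3 - 10.0198*h^2 - 16.9688*h - 12.2952
(2) = 7*q^3 - 9*q^2 + 2*q - 4
(3) = 2*j^5 - 26*j^4 + 140*j^3 - 308*j^2 + 192*j
(4) = u^3 + 2*u^2 - 8*u + 16
(5) = -3*g^5 + 57*g^4 - 387*g^3 + 1095*g^2 - 1050*g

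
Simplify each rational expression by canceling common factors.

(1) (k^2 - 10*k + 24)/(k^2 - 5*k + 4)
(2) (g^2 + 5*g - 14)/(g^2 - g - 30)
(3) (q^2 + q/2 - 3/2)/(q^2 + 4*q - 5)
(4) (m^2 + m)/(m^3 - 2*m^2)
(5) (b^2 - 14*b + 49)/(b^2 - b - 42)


(1) = (k - 6)/(k - 1)
(2) = (g^2 + 5*g - 14)/(g^2 - g - 30)
(3) = (2*q + 3)/(2*q + 10)
(4) = (m + 1)/(m^2 - 2*m)
(5) = (b - 7)/(b + 6)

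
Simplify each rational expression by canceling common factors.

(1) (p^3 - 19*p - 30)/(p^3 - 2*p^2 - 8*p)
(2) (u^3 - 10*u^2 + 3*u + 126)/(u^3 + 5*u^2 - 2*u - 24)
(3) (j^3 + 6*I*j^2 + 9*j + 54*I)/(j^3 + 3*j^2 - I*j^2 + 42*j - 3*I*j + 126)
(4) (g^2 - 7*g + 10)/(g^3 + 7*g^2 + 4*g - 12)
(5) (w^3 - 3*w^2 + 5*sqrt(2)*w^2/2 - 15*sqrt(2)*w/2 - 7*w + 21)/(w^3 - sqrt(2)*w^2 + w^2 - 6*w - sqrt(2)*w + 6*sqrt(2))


(1) = (p^2 - 2*p - 15)/(p^2 - 4*p)
(2) = (u^2 - 13*u + 42)/(u^2 + 2*u - 8)
(3) = (j^2 + 9)/(j^2 + j*(3 - 7*I) - 21*I)
(4) = (g^2 - 7*g + 10)/(g^3 + 7*g^2 + 4*g - 12)
(5) = (2*w^2 + w*(-6 + 7*sqrt(2)) - 21*sqrt(2))/(2*w^2 + 2*w - 12)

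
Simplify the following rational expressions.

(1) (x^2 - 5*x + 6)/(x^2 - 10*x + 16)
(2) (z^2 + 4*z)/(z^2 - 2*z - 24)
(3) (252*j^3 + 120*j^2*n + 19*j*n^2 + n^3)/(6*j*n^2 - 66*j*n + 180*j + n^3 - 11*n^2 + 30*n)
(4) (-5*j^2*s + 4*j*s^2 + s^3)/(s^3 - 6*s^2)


(1) = (x - 3)/(x - 8)
(2) = z/(z - 6)
(3) = (42*j^2 + 13*j*n + n^2)/(n^2 - 11*n + 30)
(4) = (-5*j^2 + 4*j*s + s^2)/(s^2 - 6*s)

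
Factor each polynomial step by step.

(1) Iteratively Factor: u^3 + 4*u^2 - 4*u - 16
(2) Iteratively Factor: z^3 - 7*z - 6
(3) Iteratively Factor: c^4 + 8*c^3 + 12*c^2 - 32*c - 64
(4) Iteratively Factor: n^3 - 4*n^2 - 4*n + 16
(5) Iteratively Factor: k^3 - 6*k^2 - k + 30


(1) = (u - 2)*(u^2 + 6*u + 8) = (u - 2)*(u + 2)*(u + 4)
(2) = (z - 3)*(z^2 + 3*z + 2) = (z - 3)*(z + 2)*(z + 1)
(3) = (c + 2)*(c^3 + 6*c^2 - 32) = (c - 2)*(c + 2)*(c^2 + 8*c + 16) = (c - 2)*(c + 2)*(c + 4)*(c + 4)
(4) = (n - 4)*(n^2 - 4) = (n - 4)*(n - 2)*(n + 2)
(5) = (k - 3)*(k^2 - 3*k - 10) = (k - 5)*(k - 3)*(k + 2)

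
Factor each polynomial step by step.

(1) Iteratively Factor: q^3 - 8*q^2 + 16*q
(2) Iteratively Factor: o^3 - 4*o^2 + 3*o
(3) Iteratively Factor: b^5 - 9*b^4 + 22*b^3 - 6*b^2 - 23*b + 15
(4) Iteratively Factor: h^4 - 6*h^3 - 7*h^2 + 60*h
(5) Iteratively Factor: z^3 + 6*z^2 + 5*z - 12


(1) = (q - 4)*(q^2 - 4*q) = (q - 4)^2*(q)
(2) = (o - 1)*(o^2 - 3*o) = o*(o - 1)*(o - 3)
(3) = (b - 5)*(b^4 - 4*b^3 + 2*b^2 + 4*b - 3) = (b - 5)*(b + 1)*(b^3 - 5*b^2 + 7*b - 3) = (b - 5)*(b - 1)*(b + 1)*(b^2 - 4*b + 3) = (b - 5)*(b - 3)*(b - 1)*(b + 1)*(b - 1)
(4) = (h - 4)*(h^3 - 2*h^2 - 15*h) = (h - 4)*(h + 3)*(h^2 - 5*h) = h*(h - 4)*(h + 3)*(h - 5)
(5) = (z + 3)*(z^2 + 3*z - 4) = (z + 3)*(z + 4)*(z - 1)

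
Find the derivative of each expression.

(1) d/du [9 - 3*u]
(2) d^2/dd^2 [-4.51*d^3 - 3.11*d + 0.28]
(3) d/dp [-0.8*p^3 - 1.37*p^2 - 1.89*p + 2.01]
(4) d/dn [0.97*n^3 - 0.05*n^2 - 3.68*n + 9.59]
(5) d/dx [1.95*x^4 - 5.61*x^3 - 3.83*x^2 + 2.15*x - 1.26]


(1) = -3
(2) = -27.06*d
(3) = -2.4*p^2 - 2.74*p - 1.89
(4) = 2.91*n^2 - 0.1*n - 3.68
(5) = 7.8*x^3 - 16.83*x^2 - 7.66*x + 2.15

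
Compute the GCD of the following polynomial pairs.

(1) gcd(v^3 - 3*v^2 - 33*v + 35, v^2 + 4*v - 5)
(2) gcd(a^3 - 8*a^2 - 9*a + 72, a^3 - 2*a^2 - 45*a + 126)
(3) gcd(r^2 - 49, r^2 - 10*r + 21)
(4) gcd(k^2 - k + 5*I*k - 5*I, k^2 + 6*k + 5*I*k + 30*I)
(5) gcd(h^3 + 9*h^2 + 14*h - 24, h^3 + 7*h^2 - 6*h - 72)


(1) = gcd((v - 7)*(v - 1)*(v + 5), (v - 1)*(v + 5)) = v^2 + 4*v - 5
(2) = a - 3
(3) = r - 7
(4) = k + 5*I
(5) = h^2 + 10*h + 24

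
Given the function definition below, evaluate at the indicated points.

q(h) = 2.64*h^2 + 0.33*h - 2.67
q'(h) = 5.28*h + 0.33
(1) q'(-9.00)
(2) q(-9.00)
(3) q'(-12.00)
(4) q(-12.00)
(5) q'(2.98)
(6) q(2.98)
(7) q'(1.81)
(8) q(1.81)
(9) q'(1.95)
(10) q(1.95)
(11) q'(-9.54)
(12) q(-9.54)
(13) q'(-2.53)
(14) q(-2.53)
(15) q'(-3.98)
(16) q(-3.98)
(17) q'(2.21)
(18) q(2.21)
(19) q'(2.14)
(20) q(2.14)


(1) = -47.19
(2) = 208.20
(3) = -63.03
(4) = 373.53
(5) = 16.06
(6) = 21.76
(7) = 9.89
(8) = 6.58
(9) = 10.63
(10) = 8.01
(11) = -50.04
(12) = 234.45
(13) = -13.03
(14) = 13.39
(15) = -20.68
(16) = 37.84
(17) = 12.00
(18) = 10.95
(19) = 11.63
(20) = 10.13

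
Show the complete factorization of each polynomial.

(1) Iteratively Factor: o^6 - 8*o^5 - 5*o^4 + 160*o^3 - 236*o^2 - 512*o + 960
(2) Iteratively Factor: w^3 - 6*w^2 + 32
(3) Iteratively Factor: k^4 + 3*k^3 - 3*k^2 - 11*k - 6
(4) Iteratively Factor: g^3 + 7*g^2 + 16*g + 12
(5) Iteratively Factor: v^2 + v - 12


(1) = (o - 4)*(o^5 - 4*o^4 - 21*o^3 + 76*o^2 + 68*o - 240) = (o - 4)*(o - 2)*(o^4 - 2*o^3 - 25*o^2 + 26*o + 120) = (o - 4)*(o - 2)*(o + 4)*(o^3 - 6*o^2 - o + 30) = (o - 5)*(o - 4)*(o - 2)*(o + 4)*(o^2 - o - 6) = (o - 5)*(o - 4)*(o - 3)*(o - 2)*(o + 4)*(o + 2)
(2) = (w - 4)*(w^2 - 2*w - 8) = (w - 4)*(w + 2)*(w - 4)
(3) = (k - 2)*(k^3 + 5*k^2 + 7*k + 3) = (k - 2)*(k + 1)*(k^2 + 4*k + 3) = (k - 2)*(k + 1)^2*(k + 3)
(4) = (g + 3)*(g^2 + 4*g + 4) = (g + 2)*(g + 3)*(g + 2)
(5) = (v + 4)*(v - 3)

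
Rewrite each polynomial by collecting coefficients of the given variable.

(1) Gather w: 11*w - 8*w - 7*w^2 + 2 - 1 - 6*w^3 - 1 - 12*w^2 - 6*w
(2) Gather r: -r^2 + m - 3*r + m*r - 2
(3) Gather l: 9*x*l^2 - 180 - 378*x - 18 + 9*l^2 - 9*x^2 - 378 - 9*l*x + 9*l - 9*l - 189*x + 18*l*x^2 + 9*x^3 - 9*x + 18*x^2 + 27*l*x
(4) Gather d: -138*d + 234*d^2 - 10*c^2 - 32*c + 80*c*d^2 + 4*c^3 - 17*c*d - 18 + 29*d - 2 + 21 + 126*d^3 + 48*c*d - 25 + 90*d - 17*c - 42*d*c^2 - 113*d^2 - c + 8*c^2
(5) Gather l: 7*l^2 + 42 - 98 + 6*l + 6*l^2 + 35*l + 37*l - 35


(1) = -6*w^3 - 19*w^2 - 3*w
(2) = m - r^2 + r*(m - 3) - 2
(3) = l^2*(9*x + 9) + l*(18*x^2 + 18*x) + 9*x^3 + 9*x^2 - 576*x - 576
(4) = 4*c^3 - 2*c^2 - 50*c + 126*d^3 + d^2*(80*c + 121) + d*(-42*c^2 + 31*c - 19) - 24
(5) = 13*l^2 + 78*l - 91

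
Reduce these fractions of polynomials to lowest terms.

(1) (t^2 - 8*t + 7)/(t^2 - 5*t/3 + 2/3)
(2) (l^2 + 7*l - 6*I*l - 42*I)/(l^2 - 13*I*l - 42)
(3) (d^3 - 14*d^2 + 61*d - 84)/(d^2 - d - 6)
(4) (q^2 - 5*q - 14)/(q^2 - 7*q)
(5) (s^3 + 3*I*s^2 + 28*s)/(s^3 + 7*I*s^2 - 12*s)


(1) = (3*t - 21)/(3*t - 2)
(2) = (l + 7)/(l - 7*I)
(3) = (d^2 - 11*d + 28)/(d + 2)
(4) = (q + 2)/q
(5) = (s^2 + 3*I*s + 28)/(s^2 + 7*I*s - 12)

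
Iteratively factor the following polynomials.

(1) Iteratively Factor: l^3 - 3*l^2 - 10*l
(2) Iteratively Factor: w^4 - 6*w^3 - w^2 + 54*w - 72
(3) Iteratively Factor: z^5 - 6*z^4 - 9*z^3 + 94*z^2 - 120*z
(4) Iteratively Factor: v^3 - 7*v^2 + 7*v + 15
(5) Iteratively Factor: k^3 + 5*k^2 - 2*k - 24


(1) = (l - 5)*(l^2 + 2*l) = (l - 5)*(l + 2)*(l)
(2) = (w - 4)*(w^3 - 2*w^2 - 9*w + 18) = (w - 4)*(w + 3)*(w^2 - 5*w + 6) = (w - 4)*(w - 2)*(w + 3)*(w - 3)
(3) = (z - 2)*(z^4 - 4*z^3 - 17*z^2 + 60*z) = (z - 2)*(z + 4)*(z^3 - 8*z^2 + 15*z) = (z - 3)*(z - 2)*(z + 4)*(z^2 - 5*z) = z*(z - 3)*(z - 2)*(z + 4)*(z - 5)
(4) = (v - 3)*(v^2 - 4*v - 5) = (v - 5)*(v - 3)*(v + 1)
(5) = (k - 2)*(k^2 + 7*k + 12) = (k - 2)*(k + 3)*(k + 4)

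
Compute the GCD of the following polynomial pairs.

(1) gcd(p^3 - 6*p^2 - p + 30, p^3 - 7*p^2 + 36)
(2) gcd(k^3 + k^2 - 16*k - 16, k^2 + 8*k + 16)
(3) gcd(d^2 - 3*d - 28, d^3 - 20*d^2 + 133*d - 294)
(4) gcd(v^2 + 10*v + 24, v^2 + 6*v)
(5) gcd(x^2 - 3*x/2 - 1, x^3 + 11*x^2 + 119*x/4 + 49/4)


(1) = gcd((p - 5)*(p - 3)*(p + 2), (p - 6)*(p - 3)*(p + 2)) = p^2 - p - 6
(2) = gcd((k - 4)*(k + 1)*(k + 4), (k + 4)^2) = k + 4
(3) = gcd((d - 7)*(d + 4), (d - 7)^2*(d - 6)) = d - 7
(4) = gcd((v + 4)*(v + 6), v*(v + 6)) = v + 6
(5) = x + 1/2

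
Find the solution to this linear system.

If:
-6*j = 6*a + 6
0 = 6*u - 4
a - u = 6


Then:
a = 20/3
j = -23/3
u = 2/3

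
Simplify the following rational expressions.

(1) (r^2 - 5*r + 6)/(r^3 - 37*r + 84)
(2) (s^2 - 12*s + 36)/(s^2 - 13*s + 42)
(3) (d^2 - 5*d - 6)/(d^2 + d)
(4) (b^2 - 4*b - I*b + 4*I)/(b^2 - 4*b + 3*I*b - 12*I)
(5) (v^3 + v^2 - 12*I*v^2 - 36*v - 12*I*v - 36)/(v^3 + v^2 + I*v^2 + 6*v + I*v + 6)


(1) = (r - 2)/(r^2 + 3*r - 28)
(2) = (s - 6)/(s - 7)
(3) = (d - 6)/d
(4) = (b - I)/(b + 3*I)
(5) = (v^2 - 12*I*v - 36)/(v^2 + I*v + 6)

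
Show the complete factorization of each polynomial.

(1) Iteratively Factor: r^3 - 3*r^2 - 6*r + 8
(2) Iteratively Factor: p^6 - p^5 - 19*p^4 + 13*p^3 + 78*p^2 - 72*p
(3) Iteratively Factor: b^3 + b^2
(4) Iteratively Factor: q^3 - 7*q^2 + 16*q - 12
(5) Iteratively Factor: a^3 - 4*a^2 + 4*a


(1) = (r + 2)*(r^2 - 5*r + 4) = (r - 1)*(r + 2)*(r - 4)
(2) = (p - 1)*(p^5 - 19*p^3 - 6*p^2 + 72*p) = (p - 1)*(p + 3)*(p^4 - 3*p^3 - 10*p^2 + 24*p) = (p - 2)*(p - 1)*(p + 3)*(p^3 - p^2 - 12*p) = (p - 2)*(p - 1)*(p + 3)^2*(p^2 - 4*p) = (p - 4)*(p - 2)*(p - 1)*(p + 3)^2*(p)
(3) = (b + 1)*(b^2) = b*(b + 1)*(b)
(4) = (q - 3)*(q^2 - 4*q + 4) = (q - 3)*(q - 2)*(q - 2)
(5) = (a)*(a^2 - 4*a + 4) = a*(a - 2)*(a - 2)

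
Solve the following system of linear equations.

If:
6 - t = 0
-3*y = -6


Then:
t = 6
y = 2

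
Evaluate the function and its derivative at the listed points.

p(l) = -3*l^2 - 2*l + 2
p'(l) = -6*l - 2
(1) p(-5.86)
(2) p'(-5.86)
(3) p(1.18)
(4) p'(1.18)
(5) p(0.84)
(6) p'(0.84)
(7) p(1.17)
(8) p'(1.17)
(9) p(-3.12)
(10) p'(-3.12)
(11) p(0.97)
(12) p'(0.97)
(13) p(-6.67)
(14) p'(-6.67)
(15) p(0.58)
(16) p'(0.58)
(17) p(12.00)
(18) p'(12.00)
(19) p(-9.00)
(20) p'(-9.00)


(1) = -89.30
(2) = 33.16
(3) = -4.54
(4) = -9.08
(5) = -1.80
(6) = -7.04
(7) = -4.45
(8) = -9.02
(9) = -20.96
(10) = 16.72
(11) = -2.76
(12) = -7.82
(13) = -118.13
(14) = 38.02
(15) = -0.17
(16) = -5.48
(17) = -454.00
(18) = -74.00
(19) = -223.00
(20) = 52.00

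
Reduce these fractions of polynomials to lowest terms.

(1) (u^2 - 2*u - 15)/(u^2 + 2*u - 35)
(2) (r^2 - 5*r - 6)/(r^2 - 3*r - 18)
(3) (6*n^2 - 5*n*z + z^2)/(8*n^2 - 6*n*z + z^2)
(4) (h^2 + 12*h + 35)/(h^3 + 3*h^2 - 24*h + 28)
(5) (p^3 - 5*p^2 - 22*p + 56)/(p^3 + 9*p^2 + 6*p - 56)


(1) = (u + 3)/(u + 7)
(2) = (r + 1)/(r + 3)
(3) = (-3*n + z)/(-4*n + z)
(4) = (h + 5)/(h^2 - 4*h + 4)
(5) = (p - 7)/(p + 7)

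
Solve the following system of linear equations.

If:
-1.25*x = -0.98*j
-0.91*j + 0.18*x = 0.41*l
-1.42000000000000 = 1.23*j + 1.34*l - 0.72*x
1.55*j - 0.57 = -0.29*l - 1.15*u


Then:
j = 0.77
l = -1.44
u = -0.18
x = 0.60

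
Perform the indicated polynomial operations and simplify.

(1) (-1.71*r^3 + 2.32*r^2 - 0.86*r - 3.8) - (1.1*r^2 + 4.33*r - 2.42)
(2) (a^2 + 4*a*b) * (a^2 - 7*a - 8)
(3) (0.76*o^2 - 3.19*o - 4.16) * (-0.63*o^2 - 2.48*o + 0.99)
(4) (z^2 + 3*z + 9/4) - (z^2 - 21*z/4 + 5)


(1) = -1.71*r^3 + 1.22*r^2 - 5.19*r - 1.38
(2) = a^4 + 4*a^3*b - 7*a^3 - 28*a^2*b - 8*a^2 - 32*a*b
(3) = -0.4788*o^4 + 0.1249*o^3 + 11.2844*o^2 + 7.1587*o - 4.1184
(4) = 33*z/4 - 11/4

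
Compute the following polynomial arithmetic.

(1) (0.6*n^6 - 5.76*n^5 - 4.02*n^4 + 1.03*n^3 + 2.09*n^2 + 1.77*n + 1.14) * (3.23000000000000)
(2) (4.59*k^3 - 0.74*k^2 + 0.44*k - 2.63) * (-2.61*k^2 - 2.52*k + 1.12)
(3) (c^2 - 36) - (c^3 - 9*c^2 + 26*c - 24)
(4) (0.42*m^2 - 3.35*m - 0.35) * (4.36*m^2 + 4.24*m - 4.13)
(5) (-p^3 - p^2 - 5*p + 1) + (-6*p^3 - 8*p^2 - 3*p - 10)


(1) = 1.938*n^6 - 18.6048*n^5 - 12.9846*n^4 + 3.3269*n^3 + 6.7507*n^2 + 5.7171*n + 3.6822
(2) = -11.9799*k^5 - 9.6354*k^4 + 5.8572*k^3 + 4.9267*k^2 + 7.1204*k - 2.9456
(3) = -c^3 + 10*c^2 - 26*c - 12
(4) = 1.8312*m^4 - 12.8252*m^3 - 17.4646*m^2 + 12.3515*m + 1.4455
(5) = -7*p^3 - 9*p^2 - 8*p - 9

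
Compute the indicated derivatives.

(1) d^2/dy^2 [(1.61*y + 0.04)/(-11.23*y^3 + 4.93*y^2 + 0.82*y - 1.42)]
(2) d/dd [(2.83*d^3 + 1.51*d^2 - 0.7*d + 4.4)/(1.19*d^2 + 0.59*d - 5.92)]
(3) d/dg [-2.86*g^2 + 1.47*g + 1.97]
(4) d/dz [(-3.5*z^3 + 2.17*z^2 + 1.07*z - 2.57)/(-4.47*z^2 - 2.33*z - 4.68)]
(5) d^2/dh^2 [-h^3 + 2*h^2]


(1) = (-1218.250614*y^5 + 474.281082*y^4 - 72.480574*y^3 + 304.4652*y^2 - 64.768836*y - 4.363208)/(1416.247867*y^9 - 1865.209791*y^8 + 508.594347*y^7 + 689.808185*y^6 - 508.837326*y^5 + 15.136806*y^4 + 101.8241*y^3 - 26.958132*y^2 - 4.960344*y + 2.863288)
(2) = (3.3677*d^4 + 3.3394*d^3 - 48.5369*d^2 - 28.3504*d + 1.548)/(1.4161*d^4 + 1.4042*d^3 - 13.7415*d^2 - 6.9856*d + 35.0464)
(3) = 1.47 - 5.72*g
(4) = (15.645*z^4 + 16.31*z^3 + 48.8668*z^2 - 43.287*z - 10.9957)/(19.9809*z^4 + 20.8302*z^3 + 47.2681*z^2 + 21.8088*z + 21.9024)
(5) = 4 - 6*h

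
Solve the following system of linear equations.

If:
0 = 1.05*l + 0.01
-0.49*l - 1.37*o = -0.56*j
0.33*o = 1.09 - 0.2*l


Then:
j = 8.09
l = -0.01
o = 3.31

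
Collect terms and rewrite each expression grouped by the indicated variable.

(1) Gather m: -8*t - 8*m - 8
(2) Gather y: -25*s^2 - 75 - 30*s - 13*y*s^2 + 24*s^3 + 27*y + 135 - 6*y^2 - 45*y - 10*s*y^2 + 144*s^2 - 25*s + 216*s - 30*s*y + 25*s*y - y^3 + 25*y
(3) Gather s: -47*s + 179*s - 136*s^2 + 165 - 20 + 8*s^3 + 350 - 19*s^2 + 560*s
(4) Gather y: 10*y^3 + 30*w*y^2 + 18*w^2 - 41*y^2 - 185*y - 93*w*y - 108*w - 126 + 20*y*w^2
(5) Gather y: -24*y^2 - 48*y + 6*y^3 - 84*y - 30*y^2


(1) = -8*m - 8*t - 8
(2) = 24*s^3 + 119*s^2 + 161*s - y^3 + y^2*(-10*s - 6) + y*(-13*s^2 - 5*s + 7) + 60
(3) = 8*s^3 - 155*s^2 + 692*s + 495
(4) = 18*w^2 - 108*w + 10*y^3 + y^2*(30*w - 41) + y*(20*w^2 - 93*w - 185) - 126
(5) = 6*y^3 - 54*y^2 - 132*y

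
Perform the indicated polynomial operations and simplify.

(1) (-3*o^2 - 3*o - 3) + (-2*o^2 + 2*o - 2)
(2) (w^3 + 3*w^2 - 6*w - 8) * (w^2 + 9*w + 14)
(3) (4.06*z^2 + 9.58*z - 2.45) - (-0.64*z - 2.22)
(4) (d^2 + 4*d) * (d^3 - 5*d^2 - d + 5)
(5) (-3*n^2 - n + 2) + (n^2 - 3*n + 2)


(1) = -5*o^2 - o - 5
(2) = w^5 + 12*w^4 + 35*w^3 - 20*w^2 - 156*w - 112
(3) = 4.06*z^2 + 10.22*z - 0.23
(4) = d^5 - d^4 - 21*d^3 + d^2 + 20*d
(5) = -2*n^2 - 4*n + 4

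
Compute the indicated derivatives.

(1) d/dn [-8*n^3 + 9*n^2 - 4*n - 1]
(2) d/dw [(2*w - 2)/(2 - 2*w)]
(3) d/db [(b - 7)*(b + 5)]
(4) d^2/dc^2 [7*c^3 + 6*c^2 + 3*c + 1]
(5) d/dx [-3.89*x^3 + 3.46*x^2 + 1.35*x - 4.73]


(1) = -24*n^2 + 18*n - 4
(2) = 0
(3) = 2*b - 2
(4) = 42*c + 12
(5) = -11.67*x^2 + 6.92*x + 1.35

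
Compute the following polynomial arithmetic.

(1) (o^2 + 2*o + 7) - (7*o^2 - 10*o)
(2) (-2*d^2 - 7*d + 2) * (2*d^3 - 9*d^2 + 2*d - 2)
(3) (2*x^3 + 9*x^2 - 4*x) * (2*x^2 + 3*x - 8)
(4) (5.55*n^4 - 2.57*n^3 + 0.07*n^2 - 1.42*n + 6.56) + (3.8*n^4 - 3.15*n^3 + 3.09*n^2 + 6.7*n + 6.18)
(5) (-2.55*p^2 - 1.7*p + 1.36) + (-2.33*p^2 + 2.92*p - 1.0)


(1) = -6*o^2 + 12*o + 7
(2) = -4*d^5 + 4*d^4 + 63*d^3 - 28*d^2 + 18*d - 4
(3) = 4*x^5 + 24*x^4 + 3*x^3 - 84*x^2 + 32*x
(4) = 9.35*n^4 - 5.72*n^3 + 3.16*n^2 + 5.28*n + 12.74
(5) = -4.88*p^2 + 1.22*p + 0.36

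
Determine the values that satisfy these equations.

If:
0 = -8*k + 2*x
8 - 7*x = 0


Then:
k = 2/7
x = 8/7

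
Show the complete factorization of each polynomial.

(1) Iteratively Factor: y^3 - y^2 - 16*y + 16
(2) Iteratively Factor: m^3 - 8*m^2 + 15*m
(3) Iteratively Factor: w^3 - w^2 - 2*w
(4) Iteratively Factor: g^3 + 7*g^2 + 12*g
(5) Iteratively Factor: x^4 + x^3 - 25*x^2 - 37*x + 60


(1) = (y - 4)*(y^2 + 3*y - 4) = (y - 4)*(y - 1)*(y + 4)
(2) = (m)*(m^2 - 8*m + 15) = m*(m - 3)*(m - 5)
(3) = (w)*(w^2 - w - 2) = w*(w + 1)*(w - 2)
(4) = (g + 4)*(g^2 + 3*g) = (g + 3)*(g + 4)*(g)
(5) = (x + 3)*(x^3 - 2*x^2 - 19*x + 20) = (x + 3)*(x + 4)*(x^2 - 6*x + 5) = (x - 1)*(x + 3)*(x + 4)*(x - 5)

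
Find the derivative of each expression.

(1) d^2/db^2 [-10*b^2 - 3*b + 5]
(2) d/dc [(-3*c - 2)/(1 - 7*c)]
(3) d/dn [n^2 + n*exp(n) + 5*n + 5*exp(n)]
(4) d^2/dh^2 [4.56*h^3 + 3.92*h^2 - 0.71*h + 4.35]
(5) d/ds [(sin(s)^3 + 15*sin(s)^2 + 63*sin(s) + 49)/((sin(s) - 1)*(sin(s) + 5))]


(1) = -20
(2) = -17/(7*c - 1)^2
(3) = n*exp(n) + 2*n + 6*exp(n) + 5
(4) = 27.36*h + 7.84
(5) = (sin(s)^4 + 8*sin(s)^3 - 18*sin(s)^2 - 248*sin(s) - 511)*cos(s)/((sin(s) - 1)^2*(sin(s) + 5)^2)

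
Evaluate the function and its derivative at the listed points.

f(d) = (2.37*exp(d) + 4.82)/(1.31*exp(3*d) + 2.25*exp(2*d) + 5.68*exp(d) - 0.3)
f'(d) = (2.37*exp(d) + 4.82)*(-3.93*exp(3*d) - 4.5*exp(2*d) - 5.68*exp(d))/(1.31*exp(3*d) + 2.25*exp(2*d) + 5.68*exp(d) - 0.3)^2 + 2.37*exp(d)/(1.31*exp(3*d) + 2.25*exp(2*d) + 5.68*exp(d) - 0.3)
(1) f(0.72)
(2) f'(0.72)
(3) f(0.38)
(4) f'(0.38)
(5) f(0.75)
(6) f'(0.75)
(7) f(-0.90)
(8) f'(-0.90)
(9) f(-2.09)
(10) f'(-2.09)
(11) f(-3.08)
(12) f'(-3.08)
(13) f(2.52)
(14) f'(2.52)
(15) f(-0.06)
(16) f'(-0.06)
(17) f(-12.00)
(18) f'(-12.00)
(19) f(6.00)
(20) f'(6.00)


(1) = 0.30
(2) = -0.45
(3) = 0.49
(4) = -0.67
(5) = 0.29
(6) = -0.44
(7) = 2.34
(8) = -2.76
(9) = 11.64
(10) = -19.95
(11) = -144.66
(12) = -1153.55
(13) = 0.01
(14) = -0.02
(15) = 0.87
(16) = -1.07
(17) = -16.07
(18) = -0.00
(19) = 0.00
(20) = -0.00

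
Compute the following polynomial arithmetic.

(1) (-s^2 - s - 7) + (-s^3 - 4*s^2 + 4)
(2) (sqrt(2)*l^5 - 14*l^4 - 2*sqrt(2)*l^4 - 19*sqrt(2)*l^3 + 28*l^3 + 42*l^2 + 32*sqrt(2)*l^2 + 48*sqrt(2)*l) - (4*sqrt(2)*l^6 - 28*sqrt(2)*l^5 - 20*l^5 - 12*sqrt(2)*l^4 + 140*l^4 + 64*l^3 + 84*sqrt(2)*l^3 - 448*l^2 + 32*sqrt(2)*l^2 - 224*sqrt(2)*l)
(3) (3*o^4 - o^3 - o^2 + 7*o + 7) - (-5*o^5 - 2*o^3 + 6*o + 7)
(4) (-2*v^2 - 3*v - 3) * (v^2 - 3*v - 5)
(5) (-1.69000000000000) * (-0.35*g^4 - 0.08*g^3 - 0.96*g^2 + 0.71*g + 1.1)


(1) = -s^3 - 5*s^2 - s - 3
(2) = -4*sqrt(2)*l^6 + 20*l^5 + 29*sqrt(2)*l^5 - 154*l^4 + 10*sqrt(2)*l^4 - 103*sqrt(2)*l^3 - 36*l^3 + 490*l^2 + 272*sqrt(2)*l
(3) = 5*o^5 + 3*o^4 + o^3 - o^2 + o
(4) = -2*v^4 + 3*v^3 + 16*v^2 + 24*v + 15
(5) = 0.5915*g^4 + 0.1352*g^3 + 1.6224*g^2 - 1.1999*g - 1.859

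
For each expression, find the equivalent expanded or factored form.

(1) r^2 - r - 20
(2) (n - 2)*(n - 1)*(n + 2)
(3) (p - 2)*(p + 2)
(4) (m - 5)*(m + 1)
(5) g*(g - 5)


(1) = (r - 5)*(r + 4)
(2) = n^3 - n^2 - 4*n + 4
(3) = p^2 - 4
(4) = m^2 - 4*m - 5
(5) = g^2 - 5*g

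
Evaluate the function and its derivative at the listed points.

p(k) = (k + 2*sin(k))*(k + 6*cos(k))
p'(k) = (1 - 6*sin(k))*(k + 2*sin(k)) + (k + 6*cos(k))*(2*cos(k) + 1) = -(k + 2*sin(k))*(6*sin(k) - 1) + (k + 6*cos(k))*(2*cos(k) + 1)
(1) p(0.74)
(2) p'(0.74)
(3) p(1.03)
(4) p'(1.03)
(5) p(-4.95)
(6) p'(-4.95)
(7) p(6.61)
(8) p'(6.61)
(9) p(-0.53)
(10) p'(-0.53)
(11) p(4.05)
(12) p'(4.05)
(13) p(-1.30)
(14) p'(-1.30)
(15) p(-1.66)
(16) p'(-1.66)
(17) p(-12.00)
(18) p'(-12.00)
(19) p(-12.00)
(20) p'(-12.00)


(1) = 10.80
(2) = 6.45
(3) = 11.30
(4) = -3.01
(5) = 10.64
(6) = 9.32
(7) = 89.15
(8) = 28.86
(9) = -7.16
(10) = 6.45
(11) = 0.89
(12) = 14.09
(13) = -0.98
(14) = -21.42
(15) = 8.01
(16) = -27.28
(17) = 75.80
(18) = 5.61
(19) = 75.80
(20) = 5.61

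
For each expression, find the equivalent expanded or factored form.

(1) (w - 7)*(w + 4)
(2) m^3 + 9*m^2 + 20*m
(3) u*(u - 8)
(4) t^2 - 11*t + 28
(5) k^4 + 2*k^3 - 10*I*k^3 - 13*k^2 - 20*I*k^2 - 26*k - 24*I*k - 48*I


(1) = w^2 - 3*w - 28
(2) = m*(m + 4)*(m + 5)
(3) = u^2 - 8*u
(4) = (t - 7)*(t - 4)
(5) = (k + 2)*(k - 8*I)*(k - 3*I)*(k + I)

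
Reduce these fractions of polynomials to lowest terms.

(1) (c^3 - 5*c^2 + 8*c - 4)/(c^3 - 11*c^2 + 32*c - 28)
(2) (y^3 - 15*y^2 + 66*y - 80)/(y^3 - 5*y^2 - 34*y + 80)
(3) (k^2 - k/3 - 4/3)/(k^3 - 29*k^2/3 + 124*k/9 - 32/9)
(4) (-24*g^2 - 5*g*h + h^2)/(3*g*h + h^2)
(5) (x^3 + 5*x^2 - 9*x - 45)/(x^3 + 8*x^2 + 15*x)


(1) = (c - 1)/(c - 7)
(2) = (y - 5)/(y + 5)
(3) = (3*k + 3)/(3*k^2 - 25*k + 8)
(4) = (-8*g + h)/h
(5) = (x - 3)/x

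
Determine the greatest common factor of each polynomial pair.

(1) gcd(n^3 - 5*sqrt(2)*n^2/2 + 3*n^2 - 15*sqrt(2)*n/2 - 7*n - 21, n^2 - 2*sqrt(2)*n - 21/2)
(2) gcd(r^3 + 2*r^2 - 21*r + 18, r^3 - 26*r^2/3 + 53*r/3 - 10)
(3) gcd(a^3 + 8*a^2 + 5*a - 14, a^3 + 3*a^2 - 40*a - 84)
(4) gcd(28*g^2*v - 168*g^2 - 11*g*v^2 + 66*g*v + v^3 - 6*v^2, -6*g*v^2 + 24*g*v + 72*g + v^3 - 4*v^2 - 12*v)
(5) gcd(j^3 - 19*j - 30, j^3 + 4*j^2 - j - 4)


(1) = n - 7*sqrt(2)/2
(2) = r - 1
(3) = a^2 + 9*a + 14
(4) = gcd((-7*g + v)*(-4*g + v)*(v - 6), (-6*g + v)*(v - 6)*(v + 2)) = v - 6
(5) = 1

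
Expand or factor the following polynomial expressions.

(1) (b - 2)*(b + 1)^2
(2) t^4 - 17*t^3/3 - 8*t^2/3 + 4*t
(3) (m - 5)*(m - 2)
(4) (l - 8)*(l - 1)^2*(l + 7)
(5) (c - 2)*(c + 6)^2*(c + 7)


(1) = b^3 - 3*b - 2
(2) = t*(t - 6)*(t - 2/3)*(t + 1)
(3) = m^2 - 7*m + 10
(4) = l^4 - 3*l^3 - 53*l^2 + 111*l - 56
(5) = c^4 + 17*c^3 + 82*c^2 + 12*c - 504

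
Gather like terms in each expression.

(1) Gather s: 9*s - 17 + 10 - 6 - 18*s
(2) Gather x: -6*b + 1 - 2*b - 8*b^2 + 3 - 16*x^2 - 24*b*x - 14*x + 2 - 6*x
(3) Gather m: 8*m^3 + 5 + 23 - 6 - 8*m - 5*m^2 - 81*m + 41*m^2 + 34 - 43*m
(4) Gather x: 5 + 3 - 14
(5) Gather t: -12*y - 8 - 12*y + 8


(1) = -9*s - 13
(2) = -8*b^2 - 8*b - 16*x^2 + x*(-24*b - 20) + 6
(3) = 8*m^3 + 36*m^2 - 132*m + 56
(4) = -6
(5) = -24*y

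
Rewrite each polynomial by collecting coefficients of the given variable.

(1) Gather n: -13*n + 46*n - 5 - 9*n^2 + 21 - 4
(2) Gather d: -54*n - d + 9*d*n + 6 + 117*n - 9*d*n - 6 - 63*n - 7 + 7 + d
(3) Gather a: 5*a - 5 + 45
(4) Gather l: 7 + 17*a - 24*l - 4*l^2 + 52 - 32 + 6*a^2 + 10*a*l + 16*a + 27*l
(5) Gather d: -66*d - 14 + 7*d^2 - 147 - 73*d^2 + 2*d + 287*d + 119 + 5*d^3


(1) = -9*n^2 + 33*n + 12
(2) = 0
(3) = 5*a + 40
(4) = 6*a^2 + 33*a - 4*l^2 + l*(10*a + 3) + 27
(5) = 5*d^3 - 66*d^2 + 223*d - 42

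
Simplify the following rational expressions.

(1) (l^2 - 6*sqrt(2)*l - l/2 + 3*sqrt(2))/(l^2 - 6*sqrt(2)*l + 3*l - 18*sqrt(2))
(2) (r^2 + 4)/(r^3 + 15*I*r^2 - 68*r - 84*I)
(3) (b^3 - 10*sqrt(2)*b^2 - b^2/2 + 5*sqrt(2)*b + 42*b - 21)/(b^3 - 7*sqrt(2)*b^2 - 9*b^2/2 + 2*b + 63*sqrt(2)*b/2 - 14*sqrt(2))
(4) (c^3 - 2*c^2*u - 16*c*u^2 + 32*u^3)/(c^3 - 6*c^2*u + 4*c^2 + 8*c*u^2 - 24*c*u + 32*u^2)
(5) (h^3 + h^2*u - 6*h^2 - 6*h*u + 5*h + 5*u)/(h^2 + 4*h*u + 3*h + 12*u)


(1) = (2*l - 1)/(2*l + 6)
(2) = (r - 2*I)/(r^2 + 13*I*r - 42)
(3) = (4*b - 12*sqrt(2))/(4*b - 16)
(4) = (c + 4*u)/(c + 4)
(5) = (h^3 + h^2*u - 6*h^2 - 6*h*u + 5*h + 5*u)/(h^2 + 4*h*u + 3*h + 12*u)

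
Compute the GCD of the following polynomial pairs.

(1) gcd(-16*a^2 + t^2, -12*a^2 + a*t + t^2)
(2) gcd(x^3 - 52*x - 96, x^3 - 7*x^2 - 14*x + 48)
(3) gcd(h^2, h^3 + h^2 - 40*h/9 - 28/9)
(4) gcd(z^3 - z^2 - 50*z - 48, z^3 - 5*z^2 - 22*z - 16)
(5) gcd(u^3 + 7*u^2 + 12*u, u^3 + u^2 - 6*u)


(1) = 4*a + t
(2) = x - 8
(3) = 1
(4) = z^2 - 7*z - 8
(5) = u^2 + 3*u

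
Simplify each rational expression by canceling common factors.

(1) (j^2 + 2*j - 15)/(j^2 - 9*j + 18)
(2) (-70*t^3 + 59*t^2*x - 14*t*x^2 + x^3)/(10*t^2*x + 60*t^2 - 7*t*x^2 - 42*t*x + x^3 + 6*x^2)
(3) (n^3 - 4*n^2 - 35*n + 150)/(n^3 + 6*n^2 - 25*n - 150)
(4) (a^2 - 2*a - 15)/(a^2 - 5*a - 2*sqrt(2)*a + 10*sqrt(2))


(1) = (j + 5)/(j - 6)
(2) = (-7*t + x)/(x + 6)
(3) = (n - 5)/(n + 5)
(4) = (a + 3)/(a - 2*sqrt(2))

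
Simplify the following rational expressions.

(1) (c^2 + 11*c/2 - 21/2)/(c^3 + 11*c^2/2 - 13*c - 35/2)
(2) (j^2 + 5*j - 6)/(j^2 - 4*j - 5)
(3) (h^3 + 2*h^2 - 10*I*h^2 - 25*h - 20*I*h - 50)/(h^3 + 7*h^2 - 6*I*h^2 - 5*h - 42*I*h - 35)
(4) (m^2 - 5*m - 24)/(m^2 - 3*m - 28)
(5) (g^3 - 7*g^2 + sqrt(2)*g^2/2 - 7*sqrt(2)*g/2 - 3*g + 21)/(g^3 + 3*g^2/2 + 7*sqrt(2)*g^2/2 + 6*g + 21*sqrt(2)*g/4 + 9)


(1) = (2*c - 3)/(2*c^2 - 3*c - 5)
(2) = (j^2 + 5*j - 6)/(j^2 - 4*j - 5)
(3) = (h^2 + h*(2 - 5*I) - 10*I)/(h^2 + h*(7 - I) - 7*I)
(4) = (m^2 - 5*m - 24)/(m^2 - 3*m - 28)
(5) = (8*g^2 + g*(-56 - 8*sqrt(2)) + 56*sqrt(2))/(8*g^2 + g*(12 + 16*sqrt(2)) + 24*sqrt(2))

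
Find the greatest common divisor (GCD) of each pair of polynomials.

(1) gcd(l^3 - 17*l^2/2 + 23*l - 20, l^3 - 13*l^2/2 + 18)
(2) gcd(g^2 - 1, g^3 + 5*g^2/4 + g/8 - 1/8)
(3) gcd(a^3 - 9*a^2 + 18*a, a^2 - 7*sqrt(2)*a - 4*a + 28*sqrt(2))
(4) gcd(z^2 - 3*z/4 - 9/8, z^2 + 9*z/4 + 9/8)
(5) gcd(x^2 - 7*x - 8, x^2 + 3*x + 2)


(1) = l - 2
(2) = gcd((g - 1)*(g + 1), (g - 1/4)*(g + 1/2)*(g + 1)) = g + 1
(3) = gcd(a*(a - 6)*(a - 3), (a - 4)*(a - 7*sqrt(2))) = 1
(4) = gcd((z - 3/2)*(z + 3/4), (z + 3/4)*(z + 3/2)) = z + 3/4
(5) = gcd((x - 8)*(x + 1), (x + 1)*(x + 2)) = x + 1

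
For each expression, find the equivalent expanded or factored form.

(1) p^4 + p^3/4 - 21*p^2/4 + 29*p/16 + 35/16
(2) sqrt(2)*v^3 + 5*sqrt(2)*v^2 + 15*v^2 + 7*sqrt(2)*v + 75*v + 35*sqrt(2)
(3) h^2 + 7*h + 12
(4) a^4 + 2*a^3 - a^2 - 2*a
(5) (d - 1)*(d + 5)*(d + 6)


(1) = (p - 7/4)*(p - 1)*(p + 1/2)*(p + 5/2)
(2) = (v + 5)*(v + 7*sqrt(2))*(sqrt(2)*v + 1)
(3) = (h + 3)*(h + 4)
(4) = a*(a - 1)*(a + 1)*(a + 2)
(5) = d^3 + 10*d^2 + 19*d - 30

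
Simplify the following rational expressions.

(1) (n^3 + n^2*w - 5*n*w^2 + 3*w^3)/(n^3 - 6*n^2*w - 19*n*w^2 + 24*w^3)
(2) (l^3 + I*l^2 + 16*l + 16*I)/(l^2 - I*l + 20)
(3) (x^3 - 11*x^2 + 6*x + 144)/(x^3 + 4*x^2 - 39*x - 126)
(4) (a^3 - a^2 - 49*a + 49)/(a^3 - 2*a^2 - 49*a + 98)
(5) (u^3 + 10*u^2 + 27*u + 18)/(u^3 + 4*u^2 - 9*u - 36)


(1) = (-n + w)/(-n + 8*w)
(2) = (l^2 - 3*I*l + 4)/(l - 5*I)
(3) = (x - 8)/(x + 7)
(4) = (a - 1)/(a - 2)
(5) = (u^2 + 7*u + 6)/(u^2 + u - 12)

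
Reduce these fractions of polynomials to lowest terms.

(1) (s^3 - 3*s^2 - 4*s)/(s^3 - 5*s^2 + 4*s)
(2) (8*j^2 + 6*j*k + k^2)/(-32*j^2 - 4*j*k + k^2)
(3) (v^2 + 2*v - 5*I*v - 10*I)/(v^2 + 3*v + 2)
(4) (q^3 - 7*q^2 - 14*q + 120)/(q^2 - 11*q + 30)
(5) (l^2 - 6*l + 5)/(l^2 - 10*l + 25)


(1) = (s + 1)/(s - 1)
(2) = (-2*j - k)/(8*j - k)
(3) = (v - 5*I)/(v + 1)
(4) = q + 4
(5) = (l - 1)/(l - 5)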